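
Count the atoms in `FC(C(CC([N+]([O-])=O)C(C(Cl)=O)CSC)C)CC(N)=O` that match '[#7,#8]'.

The query [#7,#8] means: nitrogen or oxygen (comma = OR).
Check the 20 heavy atoms by environment: 11× C → no; 3× O → match; 1× Cl → no; 1× N → match; 1× N (charge +1) → match; 1× O (charge -1) → match; 1× S → no; 1× F → no.
Summing the matching environments: 3 + 1 + 1 + 1 = 6 matching atoms.

6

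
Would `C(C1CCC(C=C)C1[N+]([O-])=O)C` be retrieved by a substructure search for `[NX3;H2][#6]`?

The pattern [NX3;H2][#6] describes a trivalent nitrogen with two H attached to carbon — a primary amine.
The closest candidate here is a nitro group (-[N+](=O)[O-]), but the nitrogen is [N+] with no H, not NX3H2. No other fragment satisfies the full query, so there is no match.

No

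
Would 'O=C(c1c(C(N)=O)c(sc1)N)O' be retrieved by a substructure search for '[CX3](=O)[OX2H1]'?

Yes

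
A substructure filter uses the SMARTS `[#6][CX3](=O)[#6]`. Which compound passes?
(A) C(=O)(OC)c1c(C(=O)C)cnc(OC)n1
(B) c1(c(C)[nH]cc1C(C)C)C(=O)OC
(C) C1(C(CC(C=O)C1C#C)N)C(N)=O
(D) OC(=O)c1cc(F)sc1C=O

A

[#6][CX3](=O)[#6] describes a carbonyl carbon (no H) flanked by two carbons (a ketone).
(A) contains an acetyl/ketone group (-C(=O)CH3), which satisfies every atom and bond constraint.
(B) has a methyl-ester group (-C(=O)OCH3) but one neighbour of the carbonyl carbon is O, not C.
(C) has an aldehyde (-CHO) but the carbonyl carbon has H1, so it is not flanked by two carbons.
(D) has an aldehyde (-CHO) but the carbonyl carbon has H1, so it is not flanked by two carbons.
So the answer is (A).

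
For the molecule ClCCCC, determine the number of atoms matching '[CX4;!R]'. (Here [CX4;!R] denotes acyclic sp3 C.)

4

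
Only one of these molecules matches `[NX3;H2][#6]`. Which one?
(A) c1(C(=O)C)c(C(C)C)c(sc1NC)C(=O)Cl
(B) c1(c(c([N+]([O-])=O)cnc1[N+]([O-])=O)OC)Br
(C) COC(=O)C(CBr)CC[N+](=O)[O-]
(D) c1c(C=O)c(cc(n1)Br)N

[NX3;H2][#6] describes a trivalent nitrogen with two H attached to carbon (a primary amine).
(A) has an N-methylamino group (-NHCH3) but the nitrogen bears two carbons and only one H (H1), not H2.
(B) has a nitro group (-[N+](=O)[O-]) but the nitrogen is [N+] with no H, not NX3H2.
(C) has a nitro group (-[N+](=O)[O-]) but the nitrogen is [N+] with no H, not NX3H2.
(D) contains a primary amino group (-NH2), which satisfies every atom and bond constraint.
So the answer is (D).

D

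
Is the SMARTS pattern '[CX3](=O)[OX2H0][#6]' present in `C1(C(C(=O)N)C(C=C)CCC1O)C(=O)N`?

No

The pattern [CX3](=O)[OX2H0][#6] describes a carbonyl carbon bonded to an oxygen that is itself bonded to carbon (no H on that O) — an ester.
The closest candidate here is a primary amide (-C(=O)NH2), but the carbonyl is bonded to N, not to an O-C linkage. No other fragment satisfies the full query, so there is no match.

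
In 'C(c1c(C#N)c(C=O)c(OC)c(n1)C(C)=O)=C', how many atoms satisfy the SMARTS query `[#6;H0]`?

7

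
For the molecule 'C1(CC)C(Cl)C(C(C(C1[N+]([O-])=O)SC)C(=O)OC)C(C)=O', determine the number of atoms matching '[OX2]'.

1

Check the 21 heavy atoms by environment: 11× C (X4) → no; 2× C (X3) → no; 3× O (X1) → no; 1× O (X2) → match; 1× Cl (X1) → no; 1× S (X2) → no; 1× N (charge +1, X3) → no; 1× O (charge -1, X1) → no.
That gives 1 matching atom.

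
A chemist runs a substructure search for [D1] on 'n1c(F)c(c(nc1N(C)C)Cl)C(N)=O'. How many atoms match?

The query [D1] means: atom with exactly one heavy-atom neighbour (degree 1).
Check the 14 heavy atoms by environment: 2× n (aromatic, D2) → no; 4× c (aromatic, D3) → no; 1× C (D3) → no; 1× O (D1) → match; 1× N (D1) → match; 1× Cl (D1) → match; 1× F (D1) → match; 1× N (D3) → no; 2× C (D1) → match.
Summing the matching environments: 1 + 1 + 1 + 1 + 2 = 6 matching atoms.

6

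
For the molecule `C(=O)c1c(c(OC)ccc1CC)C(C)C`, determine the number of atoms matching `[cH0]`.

4

The query [cH0] means: aromatic carbon with no attached hydrogen (substituted or ring-fusion).
Check the 15 heavy atoms by environment: 4× c (aromatic, H0) → match; 2× c (aromatic, H1) → no; 2× C (H1) → no; 2× O (H0) → no; 1× C (H2) → no; 4× C (H3) → no.
That gives 4 matching atoms.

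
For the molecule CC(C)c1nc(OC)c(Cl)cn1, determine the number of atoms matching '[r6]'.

The query [r6] means: r6 matches atoms in a six-membered ring.
Check the 12 heavy atoms by environment: 2× n (aromatic, in 6-ring) → match; 4× c (aromatic, in 6-ring) → match; 1× Cl (acyclic) → no; 4× C (acyclic) → no; 1× O (acyclic) → no.
Summing the matching environments: 2 + 4 = 6 matching atoms.

6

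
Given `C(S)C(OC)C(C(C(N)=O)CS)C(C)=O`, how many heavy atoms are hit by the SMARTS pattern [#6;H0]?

2

Check the 15 heavy atoms by environment: 2× C (H2) → no; 3× C (H1) → no; 2× S (H1) → no; 2× C (H0) → match; 3× O (H0) → no; 1× N (H2) → no; 2× C (H3) → no.
That gives 2 matching atoms.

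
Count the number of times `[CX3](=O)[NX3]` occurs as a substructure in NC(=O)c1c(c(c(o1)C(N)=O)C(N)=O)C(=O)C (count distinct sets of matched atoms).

3

[CX3](=O)[NX3] is the SMARTS for an amide: a carbonyl carbon bonded to a trivalent nitrogen.
The molecule carries 3 separate instances of a primary amide (-C(=O)NH2) meeting every constraint; each maps to a distinct set of atoms, giving 3 matches.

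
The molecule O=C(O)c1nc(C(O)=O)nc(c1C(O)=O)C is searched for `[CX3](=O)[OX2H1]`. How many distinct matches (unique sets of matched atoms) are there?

3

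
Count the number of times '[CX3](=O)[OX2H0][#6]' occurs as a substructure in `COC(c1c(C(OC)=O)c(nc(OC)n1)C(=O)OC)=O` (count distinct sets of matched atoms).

3

[CX3](=O)[OX2H0][#6] is the SMARTS for an ester: a carbonyl carbon bonded to an oxygen that is itself bonded to carbon (no H on that O).
The molecule carries 3 separate instances of a methyl-ester group (-C(=O)OCH3) meeting every constraint; each maps to a distinct set of atoms, giving 3 matches.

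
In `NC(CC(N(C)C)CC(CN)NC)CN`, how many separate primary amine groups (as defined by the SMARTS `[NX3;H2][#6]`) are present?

[NX3;H2][#6] is the SMARTS for a primary amine: a trivalent nitrogen with two H attached to carbon.
The molecule carries 3 separate instances of a primary amino group (-NH2) meeting every constraint; each maps to a distinct set of atoms, giving 3 matches.

3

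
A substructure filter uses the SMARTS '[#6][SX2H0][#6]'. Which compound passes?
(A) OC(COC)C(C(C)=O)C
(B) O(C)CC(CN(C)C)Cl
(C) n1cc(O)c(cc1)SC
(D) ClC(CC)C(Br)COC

C

[#6][SX2H0][#6] describes an aliphatic sulfur bridging two carbons with no H on the sulfur (a thioether).
(A) has a methoxy ether (-OCH3) but the bridging atom is O, not S.
(B) has a methoxy ether (-OCH3) but the bridging atom is O, not S.
(C) contains a methylthio ether (-SCH3), which satisfies every atom and bond constraint.
(D) has a methoxy ether (-OCH3) but the bridging atom is O, not S.
So the answer is (C).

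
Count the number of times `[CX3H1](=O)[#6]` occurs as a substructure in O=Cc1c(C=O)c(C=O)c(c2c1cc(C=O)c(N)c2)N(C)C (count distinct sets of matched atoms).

4

[CX3H1](=O)[#6] is the SMARTS for an aldehyde: an sp2 carbon with one H, double-bonded to O and single-bonded to carbon.
The molecule carries 4 separate instances of an aldehyde (-CHO) meeting every constraint; each maps to a distinct set of atoms, giving 4 matches.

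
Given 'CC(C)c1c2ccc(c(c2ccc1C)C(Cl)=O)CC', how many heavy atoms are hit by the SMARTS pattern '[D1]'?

6

The query [D1] means: atom with exactly one heavy-atom neighbour (degree 1).
Check the 19 heavy atoms by environment: 6× c (aromatic, D3) → no; 4× c (aromatic, D2) → no; 2× C (D3) → no; 4× C (D1) → match; 1× O (D1) → match; 1× Cl (D1) → match; 1× C (D2) → no.
Summing the matching environments: 4 + 1 + 1 = 6 matching atoms.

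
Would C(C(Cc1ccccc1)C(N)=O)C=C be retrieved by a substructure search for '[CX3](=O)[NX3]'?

Yes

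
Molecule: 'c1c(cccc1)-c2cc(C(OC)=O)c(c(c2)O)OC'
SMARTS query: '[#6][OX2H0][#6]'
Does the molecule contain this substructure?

Yes

The pattern [#6][OX2H0][#6] describes an aliphatic oxygen bridging two carbons with no H on the oxygen — an ether.
The molecule carries a methoxy ether (-OCH3), whose atoms satisfy every constraint of the query, so the pattern matches.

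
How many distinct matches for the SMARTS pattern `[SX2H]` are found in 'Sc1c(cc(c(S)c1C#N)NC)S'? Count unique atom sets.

3

[SX2H] is the SMARTS for a thiol: an aliphatic sulfur with two connections, one being H.
The molecule carries 3 separate instances of a thiol (-SH) meeting every constraint; each maps to a distinct set of atoms, giving 3 matches.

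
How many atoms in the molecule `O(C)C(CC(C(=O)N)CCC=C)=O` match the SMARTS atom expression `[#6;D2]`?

4

The query [#6;D2] means: any carbon bonded to exactly two heavy atoms.
Check the 13 heavy atoms by environment: 4× C (D2) → match; 3× C (D3) → no; 2× O (D1) → no; 1× O (D2) → no; 2× C (D1) → no; 1× N (D1) → no.
That gives 4 matching atoms.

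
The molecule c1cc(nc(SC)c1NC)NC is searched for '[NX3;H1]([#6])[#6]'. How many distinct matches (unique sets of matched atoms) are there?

2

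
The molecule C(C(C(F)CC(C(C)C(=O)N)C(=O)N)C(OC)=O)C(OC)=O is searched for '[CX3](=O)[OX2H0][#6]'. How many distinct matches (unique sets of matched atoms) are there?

2

[CX3](=O)[OX2H0][#6] is the SMARTS for an ester: a carbonyl carbon bonded to an oxygen that is itself bonded to carbon (no H on that O).
The molecule carries 2 separate instances of a methyl-ester group (-C(=O)OCH3) meeting every constraint; each maps to a distinct set of atoms, giving 2 matches.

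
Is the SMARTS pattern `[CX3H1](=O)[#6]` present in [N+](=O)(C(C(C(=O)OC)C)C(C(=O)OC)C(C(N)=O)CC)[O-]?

No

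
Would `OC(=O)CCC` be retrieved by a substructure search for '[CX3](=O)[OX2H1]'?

Yes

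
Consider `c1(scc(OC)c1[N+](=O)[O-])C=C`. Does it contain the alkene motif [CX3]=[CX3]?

Yes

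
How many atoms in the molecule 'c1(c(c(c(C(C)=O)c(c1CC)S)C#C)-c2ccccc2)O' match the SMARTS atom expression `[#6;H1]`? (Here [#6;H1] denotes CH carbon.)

6

The query [#6;H1] means: any carbon bearing exactly one hydrogen.
Check the 21 heavy atoms by environment: 7× c (aromatic, H0) → no; 1× O (H1) → no; 5× c (aromatic, H1) → match; 1× C (H2) → no; 2× C (H3) → no; 1× S (H1) → no; 2× C (H0) → no; 1× O (H0) → no; 1× C (H1) → match.
Summing the matching environments: 5 + 1 = 6 matching atoms.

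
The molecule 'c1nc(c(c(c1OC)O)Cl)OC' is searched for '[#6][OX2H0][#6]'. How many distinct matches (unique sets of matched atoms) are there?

2

[#6][OX2H0][#6] is the SMARTS for an ether: an aliphatic oxygen bridging two carbons with no H on the oxygen.
The molecule carries 2 separate instances of a methoxy ether (-OCH3) meeting every constraint; each maps to a distinct set of atoms, giving 2 matches.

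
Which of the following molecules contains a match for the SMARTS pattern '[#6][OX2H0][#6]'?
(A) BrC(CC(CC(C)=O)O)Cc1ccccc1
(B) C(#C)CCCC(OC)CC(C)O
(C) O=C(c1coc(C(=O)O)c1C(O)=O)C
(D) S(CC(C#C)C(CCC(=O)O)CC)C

B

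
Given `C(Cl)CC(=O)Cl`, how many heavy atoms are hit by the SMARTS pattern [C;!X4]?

1

Check the 6 heavy atoms by environment: 2× C (X4) → no; 2× Cl (X1) → no; 1× C (X3) → match; 1× O (X1) → no.
That gives 1 matching atom.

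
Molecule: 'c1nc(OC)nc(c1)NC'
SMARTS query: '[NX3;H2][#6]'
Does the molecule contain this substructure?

The pattern [NX3;H2][#6] describes a trivalent nitrogen with two H attached to carbon — a primary amine.
The closest candidate here is an N-methylamino group (-NHCH3), but the nitrogen bears two carbons and only one H (H1), not H2. No other fragment satisfies the full query, so there is no match.

No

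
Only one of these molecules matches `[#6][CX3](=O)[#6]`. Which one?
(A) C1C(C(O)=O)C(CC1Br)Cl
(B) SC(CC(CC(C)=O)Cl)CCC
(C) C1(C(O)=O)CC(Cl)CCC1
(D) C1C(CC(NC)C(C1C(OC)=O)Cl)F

B

[#6][CX3](=O)[#6] describes a carbonyl carbon (no H) flanked by two carbons (a ketone).
(A) has a carboxylic acid group (-C(=O)OH) but one neighbour of the carbonyl carbon is O, not C.
(B) contains an acetyl/ketone group (-C(=O)CH3), which satisfies every atom and bond constraint.
(C) has a carboxylic acid group (-C(=O)OH) but one neighbour of the carbonyl carbon is O, not C.
(D) has a methyl-ester group (-C(=O)OCH3) but one neighbour of the carbonyl carbon is O, not C.
So the answer is (B).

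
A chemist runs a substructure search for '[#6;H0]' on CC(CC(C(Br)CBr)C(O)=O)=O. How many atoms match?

The query [#6;H0] means: any carbon with no attached hydrogen.
Check the 12 heavy atoms by environment: 2× C (H2) → no; 2× C (H1) → no; 2× C (H0) → match; 2× O (H0) → no; 1× O (H1) → no; 2× Br (H0) → no; 1× C (H3) → no.
That gives 2 matching atoms.

2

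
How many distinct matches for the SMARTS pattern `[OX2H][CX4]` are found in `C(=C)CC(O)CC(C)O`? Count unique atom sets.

2

[OX2H][CX4] is the SMARTS for an aliphatic alcohol: a hydroxyl oxygen bound to an sp3 (X4) carbon.
The molecule carries 2 separate instances of a hydroxyl group (-OH) meeting every constraint; each maps to a distinct set of atoms, giving 2 matches.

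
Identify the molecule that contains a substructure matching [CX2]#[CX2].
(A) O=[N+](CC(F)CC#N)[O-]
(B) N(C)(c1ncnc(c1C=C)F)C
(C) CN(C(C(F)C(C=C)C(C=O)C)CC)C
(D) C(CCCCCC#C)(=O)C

[CX2]#[CX2] describes a carbon-carbon triple bond (an alkyne).
(A) has a nitrile (-C#N) but the triple bond is C#N, not C#C.
(B) has a vinyl group (-CH=CH2) but the C=C is a double bond; both carbons are CX3, not CX2.
(C) has a vinyl group (-CH=CH2) but the C=C is a double bond; both carbons are CX3, not CX2.
(D) contains an ethynyl group (-C#CH), which satisfies every atom and bond constraint.
So the answer is (D).

D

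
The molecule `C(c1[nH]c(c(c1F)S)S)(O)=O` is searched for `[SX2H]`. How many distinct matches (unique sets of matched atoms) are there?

2

[SX2H] is the SMARTS for a thiol: an aliphatic sulfur with two connections, one being H.
The molecule carries 2 separate instances of a thiol (-SH) meeting every constraint; each maps to a distinct set of atoms, giving 2 matches.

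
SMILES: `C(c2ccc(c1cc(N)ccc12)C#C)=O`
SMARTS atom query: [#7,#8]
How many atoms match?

2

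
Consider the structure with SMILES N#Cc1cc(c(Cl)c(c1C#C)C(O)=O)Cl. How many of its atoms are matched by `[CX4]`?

The query [CX4] means: C with X4: aliphatic carbon with exactly 4 total connections (bonds + H).
Check the 15 heavy atoms by environment: 6× c (aromatic, X3) → no; 1× C (X3) → no; 1× O (X1) → no; 1× O (X2) → no; 2× Cl (X1) → no; 3× C (X2) → no; 1× N (X1) → no.
No environment satisfies the query, so 0 matching atoms.

0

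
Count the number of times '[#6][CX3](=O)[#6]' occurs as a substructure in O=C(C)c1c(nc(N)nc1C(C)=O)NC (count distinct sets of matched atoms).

[#6][CX3](=O)[#6] is the SMARTS for a ketone: a carbonyl carbon (no H) flanked by two carbons.
The molecule carries 2 separate instances of an acetyl/ketone group (-C(=O)CH3) meeting every constraint; each maps to a distinct set of atoms, giving 2 matches.

2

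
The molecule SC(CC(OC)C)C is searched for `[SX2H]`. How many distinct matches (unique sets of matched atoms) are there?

[SX2H] is the SMARTS for a thiol: an aliphatic sulfur with two connections, one being H.
Exactly one fragment in the molecule meets all constraints, giving 1 match.

1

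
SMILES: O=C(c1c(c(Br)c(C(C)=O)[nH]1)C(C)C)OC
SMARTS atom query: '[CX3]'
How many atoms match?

The query [CX3] means: C with X3: aliphatic carbon with exactly 3 total connections.
Check the 16 heavy atoms by environment: 1× n (aromatic, X3) → no; 4× c (aromatic, X3) → no; 1× Br (X1) → no; 2× C (X3) → match; 2× O (X1) → no; 5× C (X4) → no; 1× O (X2) → no.
That gives 2 matching atoms.

2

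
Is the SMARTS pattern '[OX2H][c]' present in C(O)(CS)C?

The pattern [OX2H][c] describes a hydroxyl oxygen attached to an aromatic carbon — a phenol.
The closest candidate here is a hydroxyl group (-OH), but the -OH is on an aliphatic carbon, not an aromatic c. No other fragment satisfies the full query, so there is no match.

No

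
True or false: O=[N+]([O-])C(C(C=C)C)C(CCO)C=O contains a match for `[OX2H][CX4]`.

True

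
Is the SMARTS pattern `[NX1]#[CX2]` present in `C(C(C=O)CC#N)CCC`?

The pattern [NX1]#[CX2] describes a nitrogen triple-bonded to a two-connected carbon — a nitrile.
The molecule carries a nitrile (-C#N), whose atoms satisfy every constraint of the query, so the pattern matches.

Yes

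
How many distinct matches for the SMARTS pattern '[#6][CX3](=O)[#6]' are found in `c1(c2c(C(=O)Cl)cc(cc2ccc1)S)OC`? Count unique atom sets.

[#6][CX3](=O)[#6] is the SMARTS for a ketone: a carbonyl carbon (no H) flanked by two carbons.
No fragment in the molecule satisfies every constraint, giving 0 matches.

0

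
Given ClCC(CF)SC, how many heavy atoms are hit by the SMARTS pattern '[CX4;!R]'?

4

Check the 7 heavy atoms by environment: 4× C (X4, acyclic) → match; 1× F (X1, acyclic) → no; 1× Cl (X1, acyclic) → no; 1× S (X2, acyclic) → no.
That gives 4 matching atoms.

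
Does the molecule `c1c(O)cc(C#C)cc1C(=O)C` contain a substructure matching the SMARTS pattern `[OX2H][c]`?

The pattern [OX2H][c] describes a hydroxyl oxygen attached to an aromatic carbon — a phenol.
The molecule carries a hydroxyl group (-OH), whose atoms satisfy every constraint of the query, so the pattern matches.

Yes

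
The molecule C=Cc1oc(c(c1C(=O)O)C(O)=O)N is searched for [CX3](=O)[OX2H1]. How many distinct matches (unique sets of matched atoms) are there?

2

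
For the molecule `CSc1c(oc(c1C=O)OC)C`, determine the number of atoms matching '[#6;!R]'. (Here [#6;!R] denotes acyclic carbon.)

The query [#6;!R] means: carbon not in any ring.
Check the 12 heavy atoms by environment: 1× o (aromatic, in 5-ring) → no; 4× c (aromatic, in 5-ring) → no; 1× S (acyclic) → no; 4× C (acyclic) → match; 2× O (acyclic) → no.
That gives 4 matching atoms.

4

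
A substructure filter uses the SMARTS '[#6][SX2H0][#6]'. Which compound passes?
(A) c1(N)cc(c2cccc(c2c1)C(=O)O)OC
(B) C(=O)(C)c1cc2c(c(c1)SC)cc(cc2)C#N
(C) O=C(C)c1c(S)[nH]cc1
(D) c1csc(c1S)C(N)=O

B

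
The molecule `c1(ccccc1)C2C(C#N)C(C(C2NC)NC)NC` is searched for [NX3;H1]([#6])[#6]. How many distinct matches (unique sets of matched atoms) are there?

3

[NX3;H1]([#6])[#6] is the SMARTS for a secondary amine: a trivalent nitrogen with one H, bonded to two carbons.
The molecule carries 3 separate instances of an N-methylamino group (-NHCH3) meeting every constraint; each maps to a distinct set of atoms, giving 3 matches.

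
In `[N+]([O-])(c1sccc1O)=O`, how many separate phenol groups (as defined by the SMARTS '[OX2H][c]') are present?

[OX2H][c] is the SMARTS for a phenol: a hydroxyl oxygen attached to an aromatic carbon.
Exactly one fragment in the molecule meets all constraints, giving 1 match.

1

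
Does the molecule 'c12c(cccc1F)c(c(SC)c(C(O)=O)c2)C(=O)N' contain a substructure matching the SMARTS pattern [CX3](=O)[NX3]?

Yes

The pattern [CX3](=O)[NX3] describes a carbonyl carbon bonded to a trivalent nitrogen — an amide.
The molecule carries a primary amide (-C(=O)NH2), whose atoms satisfy every constraint of the query, so the pattern matches.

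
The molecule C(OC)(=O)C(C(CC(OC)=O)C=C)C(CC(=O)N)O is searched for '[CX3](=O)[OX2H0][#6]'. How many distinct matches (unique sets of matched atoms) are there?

[CX3](=O)[OX2H0][#6] is the SMARTS for an ester: a carbonyl carbon bonded to an oxygen that is itself bonded to carbon (no H on that O).
The molecule carries 2 separate instances of a methyl-ester group (-C(=O)OCH3) meeting every constraint; each maps to a distinct set of atoms, giving 2 matches.

2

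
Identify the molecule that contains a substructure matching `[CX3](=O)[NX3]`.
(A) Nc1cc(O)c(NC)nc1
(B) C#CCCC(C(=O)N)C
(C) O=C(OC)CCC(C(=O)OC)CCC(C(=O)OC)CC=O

B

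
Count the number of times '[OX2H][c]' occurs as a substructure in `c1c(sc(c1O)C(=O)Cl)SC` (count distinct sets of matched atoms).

[OX2H][c] is the SMARTS for a phenol: a hydroxyl oxygen attached to an aromatic carbon.
Exactly one fragment in the molecule meets all constraints, giving 1 match.

1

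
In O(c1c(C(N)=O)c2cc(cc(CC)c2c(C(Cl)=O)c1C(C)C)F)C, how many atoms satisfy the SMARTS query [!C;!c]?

6

Check the 24 heavy atoms by environment: 10× c (aromatic) → no; 8× C → no; 3× O → match; 1× Cl → match; 1× F → match; 1× N → match.
Summing the matching environments: 3 + 1 + 1 + 1 = 6 matching atoms.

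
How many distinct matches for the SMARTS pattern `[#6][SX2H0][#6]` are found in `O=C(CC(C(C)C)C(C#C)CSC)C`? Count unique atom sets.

1

[#6][SX2H0][#6] is the SMARTS for a thioether: an aliphatic sulfur bridging two carbons with no H on the sulfur.
Exactly one fragment in the molecule meets all constraints, giving 1 match.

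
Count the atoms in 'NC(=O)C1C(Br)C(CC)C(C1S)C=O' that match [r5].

5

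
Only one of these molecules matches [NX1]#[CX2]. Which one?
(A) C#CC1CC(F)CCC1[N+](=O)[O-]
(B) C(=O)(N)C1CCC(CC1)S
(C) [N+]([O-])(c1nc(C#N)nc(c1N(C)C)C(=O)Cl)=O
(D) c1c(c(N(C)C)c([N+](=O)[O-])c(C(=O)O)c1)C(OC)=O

C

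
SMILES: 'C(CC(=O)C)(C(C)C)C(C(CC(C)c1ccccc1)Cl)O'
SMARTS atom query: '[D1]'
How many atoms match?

7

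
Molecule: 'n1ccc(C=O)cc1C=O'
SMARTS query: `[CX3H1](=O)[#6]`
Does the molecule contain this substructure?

Yes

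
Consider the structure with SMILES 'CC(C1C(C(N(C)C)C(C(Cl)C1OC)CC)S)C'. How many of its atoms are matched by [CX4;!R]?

8

The query [CX4;!R] means: aliphatic carbon with four total connections, not in a ring.
Check the 18 heavy atoms by environment: 6× C (X4, in 6-ring) → no; 1× S (X2, acyclic) → no; 8× C (X4, acyclic) → match; 1× N (X3, acyclic) → no; 1× O (X2, acyclic) → no; 1× Cl (X1, acyclic) → no.
That gives 8 matching atoms.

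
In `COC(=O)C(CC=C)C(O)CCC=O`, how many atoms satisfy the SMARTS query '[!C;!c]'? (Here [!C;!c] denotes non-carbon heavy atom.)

The query [!C;!c] means: neither aliphatic nor aromatic carbon — same as [!#6].
Check the 14 heavy atoms by environment: 10× C → no; 4× O → match.
That gives 4 matching atoms.

4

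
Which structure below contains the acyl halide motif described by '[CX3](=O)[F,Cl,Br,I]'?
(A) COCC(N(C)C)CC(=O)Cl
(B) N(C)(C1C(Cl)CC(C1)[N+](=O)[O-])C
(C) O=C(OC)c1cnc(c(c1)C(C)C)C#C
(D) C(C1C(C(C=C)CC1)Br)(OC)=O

A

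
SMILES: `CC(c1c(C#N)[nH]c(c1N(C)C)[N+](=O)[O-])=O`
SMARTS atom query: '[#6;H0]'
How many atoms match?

Check the 16 heavy atoms by environment: 1× n (aromatic, H1) → no; 4× c (aromatic, H0) → match; 1× N (charge +1, H0) → no; 1× O (charge -1, H0) → no; 2× O (H0) → no; 2× C (H0) → match; 2× N (H0) → no; 3× C (H3) → no.
Summing the matching environments: 4 + 2 = 6 matching atoms.

6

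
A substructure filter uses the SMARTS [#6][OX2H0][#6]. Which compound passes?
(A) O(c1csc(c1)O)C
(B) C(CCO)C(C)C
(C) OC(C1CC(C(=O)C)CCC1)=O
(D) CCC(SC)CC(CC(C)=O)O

A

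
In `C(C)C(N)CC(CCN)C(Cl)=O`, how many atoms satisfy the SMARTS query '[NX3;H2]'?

2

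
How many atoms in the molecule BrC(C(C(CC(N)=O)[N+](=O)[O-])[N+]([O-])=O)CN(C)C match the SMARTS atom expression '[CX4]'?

7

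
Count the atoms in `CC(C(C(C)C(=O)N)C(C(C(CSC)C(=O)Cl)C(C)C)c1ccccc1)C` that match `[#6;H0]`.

3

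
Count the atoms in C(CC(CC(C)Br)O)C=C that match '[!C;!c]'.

The query [!C;!c] means: neither aliphatic nor aromatic carbon — same as [!#6].
Check the 10 heavy atoms by environment: 8× C → no; 1× O → match; 1× Br → match.
Summing the matching environments: 1 + 1 = 2 matching atoms.

2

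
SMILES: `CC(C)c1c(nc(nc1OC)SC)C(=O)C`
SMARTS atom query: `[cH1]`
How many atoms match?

0

The query [cH1] means: aromatic carbon bearing exactly one hydrogen.
Check the 16 heavy atoms by environment: 2× n (aromatic, H0) → no; 4× c (aromatic, H0) → no; 2× O (H0) → no; 5× C (H3) → no; 1× C (H0) → no; 1× S (H0) → no; 1× C (H1) → no.
No environment satisfies the query, so 0 matching atoms.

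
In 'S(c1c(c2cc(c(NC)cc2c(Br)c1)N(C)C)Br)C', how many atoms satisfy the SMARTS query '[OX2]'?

0

The query [OX2] means: aliphatic oxygen with two total connections — ether, hydroxyl, or ester single-bond O.
Check the 19 heavy atoms by environment: 10× c (aromatic, X3) → no; 2× N (X3) → no; 4× C (X4) → no; 2× Br (X1) → no; 1× S (X2) → no.
No environment satisfies the query, so 0 matching atoms.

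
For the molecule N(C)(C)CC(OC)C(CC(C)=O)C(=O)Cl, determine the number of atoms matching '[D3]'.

5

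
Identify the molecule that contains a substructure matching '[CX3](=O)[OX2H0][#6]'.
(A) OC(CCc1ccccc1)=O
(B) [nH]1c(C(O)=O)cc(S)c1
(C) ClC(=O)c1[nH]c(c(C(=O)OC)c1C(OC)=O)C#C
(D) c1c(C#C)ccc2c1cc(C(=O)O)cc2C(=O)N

C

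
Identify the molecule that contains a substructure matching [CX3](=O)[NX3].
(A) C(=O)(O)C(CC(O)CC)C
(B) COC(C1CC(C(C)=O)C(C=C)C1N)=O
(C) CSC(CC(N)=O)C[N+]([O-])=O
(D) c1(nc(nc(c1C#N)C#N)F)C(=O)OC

[CX3](=O)[NX3] describes a carbonyl carbon bonded to a trivalent nitrogen (an amide).
(A) has a carboxylic acid group (-C(=O)OH) but the carbonyl is bonded to O, not to an NX3 nitrogen.
(B) has a methyl-ester group (-C(=O)OCH3) but the carbonyl is bonded to O, not to an NX3 nitrogen.
(C) contains a primary amide (-C(=O)NH2), which satisfies every atom and bond constraint.
(D) has a methyl-ester group (-C(=O)OCH3) but the carbonyl is bonded to O, not to an NX3 nitrogen.
So the answer is (C).

C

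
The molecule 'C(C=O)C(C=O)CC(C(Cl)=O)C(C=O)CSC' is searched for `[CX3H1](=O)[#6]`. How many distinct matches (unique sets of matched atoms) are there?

[CX3H1](=O)[#6] is the SMARTS for an aldehyde: an sp2 carbon with one H, double-bonded to O and single-bonded to carbon.
The molecule carries 3 separate instances of an aldehyde (-CHO) meeting every constraint; each maps to a distinct set of atoms, giving 3 matches.

3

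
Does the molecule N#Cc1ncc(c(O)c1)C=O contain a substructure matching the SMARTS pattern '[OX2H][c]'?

Yes

The pattern [OX2H][c] describes a hydroxyl oxygen attached to an aromatic carbon — a phenol.
The molecule carries a hydroxyl group (-OH), whose atoms satisfy every constraint of the query, so the pattern matches.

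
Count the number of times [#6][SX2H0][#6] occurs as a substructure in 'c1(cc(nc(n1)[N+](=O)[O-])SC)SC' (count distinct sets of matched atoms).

2

[#6][SX2H0][#6] is the SMARTS for a thioether: an aliphatic sulfur bridging two carbons with no H on the sulfur.
The molecule carries 2 separate instances of a methylthio ether (-SCH3) meeting every constraint; each maps to a distinct set of atoms, giving 2 matches.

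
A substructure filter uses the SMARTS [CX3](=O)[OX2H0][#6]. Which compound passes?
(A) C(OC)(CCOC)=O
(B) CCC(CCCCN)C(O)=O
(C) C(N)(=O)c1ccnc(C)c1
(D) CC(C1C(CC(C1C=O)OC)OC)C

[CX3](=O)[OX2H0][#6] describes a carbonyl carbon bonded to an oxygen that is itself bonded to carbon (no H on that O) (an ester).
(A) contains a methyl-ester group (-C(=O)OCH3), which satisfies every atom and bond constraint.
(B) has a carboxylic acid group (-C(=O)OH) but the singly-bonded O carries H (OX2H1, not H0).
(C) has a primary amide (-C(=O)NH2) but the carbonyl is bonded to N, not to an O-C linkage.
(D) has a methoxy ether (-OCH3) but the ether oxygen is not adjacent to a C=O carbon.
So the answer is (A).

A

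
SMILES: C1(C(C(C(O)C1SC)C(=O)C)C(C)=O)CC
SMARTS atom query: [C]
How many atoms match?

12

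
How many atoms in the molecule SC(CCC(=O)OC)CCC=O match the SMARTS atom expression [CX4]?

6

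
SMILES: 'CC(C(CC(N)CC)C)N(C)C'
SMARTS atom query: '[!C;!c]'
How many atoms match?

2

Check the 12 heavy atoms by environment: 10× C → no; 2× N → match.
That gives 2 matching atoms.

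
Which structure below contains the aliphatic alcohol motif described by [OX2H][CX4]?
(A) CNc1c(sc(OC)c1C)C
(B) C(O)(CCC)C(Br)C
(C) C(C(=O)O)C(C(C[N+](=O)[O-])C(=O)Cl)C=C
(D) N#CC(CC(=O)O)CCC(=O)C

B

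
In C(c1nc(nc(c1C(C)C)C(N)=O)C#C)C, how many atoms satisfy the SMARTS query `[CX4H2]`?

1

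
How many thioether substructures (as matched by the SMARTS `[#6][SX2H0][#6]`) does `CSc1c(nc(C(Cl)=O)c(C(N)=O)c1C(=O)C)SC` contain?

2

[#6][SX2H0][#6] is the SMARTS for a thioether: an aliphatic sulfur bridging two carbons with no H on the sulfur.
The molecule carries 2 separate instances of a methylthio ether (-SCH3) meeting every constraint; each maps to a distinct set of atoms, giving 2 matches.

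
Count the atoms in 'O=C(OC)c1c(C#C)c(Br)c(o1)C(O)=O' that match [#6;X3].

6

The query [#6;X3] means: any carbon (aromatic or not) with three total connections.
Check the 15 heavy atoms by environment: 1× o (aromatic, X2) → no; 4× c (aromatic, X3) → match; 2× C (X3) → match; 2× O (X1) → no; 2× O (X2) → no; 1× C (X4) → no; 1× Br (X1) → no; 2× C (X2) → no.
Summing the matching environments: 4 + 2 = 6 matching atoms.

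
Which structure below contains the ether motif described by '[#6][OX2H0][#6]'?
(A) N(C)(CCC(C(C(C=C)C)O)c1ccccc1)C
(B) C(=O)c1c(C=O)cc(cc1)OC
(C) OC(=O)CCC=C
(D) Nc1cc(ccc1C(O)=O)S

[#6][OX2H0][#6] describes an aliphatic oxygen bridging two carbons with no H on the oxygen (an ether).
(A) has a hydroxyl group (-OH) but the oxygen has H1, not H0 bridging two carbons.
(B) contains a methoxy ether (-OCH3), which satisfies every atom and bond constraint.
(C) has a carboxylic acid group (-C(=O)OH) but the -OH oxygen has H1; the =O is OX1, not OX2.
(D) has a carboxylic acid group (-C(=O)OH) but the -OH oxygen has H1; the =O is OX1, not OX2.
So the answer is (B).

B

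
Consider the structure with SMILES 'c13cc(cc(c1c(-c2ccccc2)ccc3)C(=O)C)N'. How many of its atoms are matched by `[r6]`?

The query [r6] means: r6 matches atoms in a six-membered ring.
Check the 20 heavy atoms by environment: 16× c (aromatic, in 6-ring) → match; 2× C (acyclic) → no; 1× O (acyclic) → no; 1× N (acyclic) → no.
That gives 16 matching atoms.

16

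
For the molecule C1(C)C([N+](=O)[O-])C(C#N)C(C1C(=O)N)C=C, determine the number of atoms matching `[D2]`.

2

The query [D2] means: atom with exactly two heavy-atom neighbours.
Check the 16 heavy atoms by environment: 6× C (D3) → no; 2× C (D1) → no; 1× N (charge +1, D3) → no; 1× O (charge -1, D1) → no; 2× O (D1) → no; 2× C (D2) → match; 2× N (D1) → no.
That gives 2 matching atoms.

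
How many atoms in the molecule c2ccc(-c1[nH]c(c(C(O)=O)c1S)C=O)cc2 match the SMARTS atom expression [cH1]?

5

The query [cH1] means: aromatic carbon bearing exactly one hydrogen.
Check the 17 heavy atoms by environment: 1× n (aromatic, H1) → no; 5× c (aromatic, H0) → no; 1× S (H1) → no; 1× C (H1) → no; 2× O (H0) → no; 5× c (aromatic, H1) → match; 1× C (H0) → no; 1× O (H1) → no.
That gives 5 matching atoms.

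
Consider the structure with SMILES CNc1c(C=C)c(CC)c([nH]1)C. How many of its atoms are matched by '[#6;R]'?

4

The query [#6;R] means: carbon that is part of a ring.
Check the 12 heavy atoms by environment: 1× n (aromatic, in 5-ring) → no; 4× c (aromatic, in 5-ring) → match; 6× C (acyclic) → no; 1× N (acyclic) → no.
That gives 4 matching atoms.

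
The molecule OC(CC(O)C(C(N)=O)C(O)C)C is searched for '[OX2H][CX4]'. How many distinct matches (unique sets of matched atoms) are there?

3

[OX2H][CX4] is the SMARTS for an aliphatic alcohol: a hydroxyl oxygen bound to an sp3 (X4) carbon.
The molecule carries 3 separate instances of a hydroxyl group (-OH) meeting every constraint; each maps to a distinct set of atoms, giving 3 matches.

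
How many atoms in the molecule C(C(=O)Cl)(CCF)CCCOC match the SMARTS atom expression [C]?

8

The query [C] means: uppercase C matches aliphatic (non-aromatic) carbon only.
Check the 12 heavy atoms by environment: 8× C → match; 2× O → no; 1× Cl → no; 1× F → no.
That gives 8 matching atoms.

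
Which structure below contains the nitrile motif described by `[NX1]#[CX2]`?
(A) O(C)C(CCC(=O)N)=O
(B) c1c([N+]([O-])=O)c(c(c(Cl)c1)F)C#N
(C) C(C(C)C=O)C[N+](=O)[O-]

[NX1]#[CX2] describes a nitrogen triple-bonded to a two-connected carbon (a nitrile).
(A) has a primary amide (-C(=O)NH2) but the nitrogen is NX3, not NX1.
(B) contains a nitrile (-C#N), which satisfies every atom and bond constraint.
(C) has a nitro group (-[N+](=O)[O-]) but there is no C#N triple bond.
So the answer is (B).

B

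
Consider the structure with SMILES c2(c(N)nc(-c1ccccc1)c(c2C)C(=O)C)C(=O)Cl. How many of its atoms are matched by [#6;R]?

11

The query [#6;R] means: carbon that is part of a ring.
Check the 20 heavy atoms by environment: 1× n (aromatic, in 6-ring) → no; 11× c (aromatic, in 6-ring) → match; 1× N (acyclic) → no; 4× C (acyclic) → no; 2× O (acyclic) → no; 1× Cl (acyclic) → no.
That gives 11 matching atoms.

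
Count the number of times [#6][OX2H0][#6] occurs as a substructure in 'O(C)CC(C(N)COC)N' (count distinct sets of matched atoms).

[#6][OX2H0][#6] is the SMARTS for an ether: an aliphatic oxygen bridging two carbons with no H on the oxygen.
The molecule carries 2 separate instances of a methoxy ether (-OCH3) meeting every constraint; each maps to a distinct set of atoms, giving 2 matches.

2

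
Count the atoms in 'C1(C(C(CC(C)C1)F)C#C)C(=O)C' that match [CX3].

1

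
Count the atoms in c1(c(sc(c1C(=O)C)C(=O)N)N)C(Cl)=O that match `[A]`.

The query [A] means: A matches any aliphatic (non-aromatic) heavy atom.
Check the 15 heavy atoms by environment: 1× s (aromatic) → no; 4× c (aromatic) → no; 2× N → match; 4× C → match; 3× O → match; 1× Cl → match.
Summing the matching environments: 2 + 4 + 3 + 1 = 10 matching atoms.

10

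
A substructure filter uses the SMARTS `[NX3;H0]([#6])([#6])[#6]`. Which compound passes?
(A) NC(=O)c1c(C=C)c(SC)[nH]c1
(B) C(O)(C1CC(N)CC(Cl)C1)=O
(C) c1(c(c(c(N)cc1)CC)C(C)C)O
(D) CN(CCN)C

D

[NX3;H0]([#6])([#6])[#6] describes a trivalent nitrogen with no H, bonded to three carbons (a tertiary amine).
(A) has a primary amide (-C(=O)NH2) but the amide nitrogen has H2 and only one carbon neighbour.
(B) has a primary amino group (-NH2) but the nitrogen has H2, not H0 with three carbons.
(C) has a primary amino group (-NH2) but the nitrogen has H2, not H0 with three carbons.
(D) contains a dimethylamino group (-N(CH3)2), which satisfies every atom and bond constraint.
So the answer is (D).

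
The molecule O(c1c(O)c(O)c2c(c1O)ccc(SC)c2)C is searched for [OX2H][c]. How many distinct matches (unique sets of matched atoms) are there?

3

[OX2H][c] is the SMARTS for a phenol: a hydroxyl oxygen attached to an aromatic carbon.
The molecule carries 3 separate instances of a hydroxyl group (-OH) meeting every constraint; each maps to a distinct set of atoms, giving 3 matches.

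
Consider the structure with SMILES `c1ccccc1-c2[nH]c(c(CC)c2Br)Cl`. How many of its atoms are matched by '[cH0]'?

5

Check the 15 heavy atoms by environment: 1× n (aromatic, H1) → no; 5× c (aromatic, H0) → match; 5× c (aromatic, H1) → no; 1× C (H2) → no; 1× C (H3) → no; 1× Br (H0) → no; 1× Cl (H0) → no.
That gives 5 matching atoms.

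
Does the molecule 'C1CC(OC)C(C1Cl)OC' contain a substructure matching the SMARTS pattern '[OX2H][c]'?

The pattern [OX2H][c] describes a hydroxyl oxygen attached to an aromatic carbon — a phenol.
The closest candidate here is a methoxy ether (-OCH3), but the oxygen has H0, not H1. No other fragment satisfies the full query, so there is no match.

No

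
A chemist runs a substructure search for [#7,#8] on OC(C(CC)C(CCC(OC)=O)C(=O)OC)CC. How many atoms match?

The query [#7,#8] means: nitrogen or oxygen (comma = OR).
Check the 18 heavy atoms by environment: 13× C → no; 5× O → match.
That gives 5 matching atoms.

5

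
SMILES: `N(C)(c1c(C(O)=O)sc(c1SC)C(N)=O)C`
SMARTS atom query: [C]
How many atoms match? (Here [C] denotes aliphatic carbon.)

5

The query [C] means: uppercase C matches aliphatic (non-aromatic) carbon only.
Check the 16 heavy atoms by environment: 1× s (aromatic) → no; 4× c (aromatic) → no; 1× S → no; 5× C → match; 3× O → no; 2× N → no.
That gives 5 matching atoms.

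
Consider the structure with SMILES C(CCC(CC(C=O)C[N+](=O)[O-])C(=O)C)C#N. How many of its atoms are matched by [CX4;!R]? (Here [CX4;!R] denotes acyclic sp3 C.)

The query [CX4;!R] means: aliphatic carbon with four total connections, not in a ring.
Check the 17 heavy atoms by environment: 8× C (X4, acyclic) → match; 1× N (charge +1, X3, acyclic) → no; 1× O (charge -1, X1, acyclic) → no; 3× O (X1, acyclic) → no; 2× C (X3, acyclic) → no; 1× C (X2, acyclic) → no; 1× N (X1, acyclic) → no.
That gives 8 matching atoms.

8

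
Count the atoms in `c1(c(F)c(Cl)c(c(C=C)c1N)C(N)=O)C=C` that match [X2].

Check the 16 heavy atoms by environment: 6× c (aromatic, X3) → no; 1× F (X1) → no; 2× N (X3) → no; 5× C (X3) → no; 1× O (X1) → no; 1× Cl (X1) → no.
No environment satisfies the query, so 0 matching atoms.

0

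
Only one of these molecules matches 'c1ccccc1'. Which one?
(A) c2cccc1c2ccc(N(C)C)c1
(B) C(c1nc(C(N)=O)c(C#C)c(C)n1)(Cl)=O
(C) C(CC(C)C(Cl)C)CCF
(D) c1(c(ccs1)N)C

A

c1ccccc1 describes six aromatic carbons in a ring (a benzene ring).
(A) contains the required atom environment, so the pattern matches.
(B) has a methyl group (-CH3) but no six-membered all-carbon aromatic ring is present.
(C) has a methyl group (-CH3) but no six-membered all-carbon aromatic ring is present.
(D) has a methyl group (-CH3) but no six-membered all-carbon aromatic ring is present.
So the answer is (A).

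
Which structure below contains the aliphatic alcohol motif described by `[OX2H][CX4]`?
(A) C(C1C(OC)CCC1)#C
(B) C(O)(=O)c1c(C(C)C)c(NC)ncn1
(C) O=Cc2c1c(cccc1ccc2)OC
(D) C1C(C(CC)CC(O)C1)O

D

[OX2H][CX4] describes a hydroxyl oxygen bound to an sp3 (X4) carbon (an aliphatic alcohol).
(A) has a methoxy ether (-OCH3) but the oxygen has H0 (ether), not H1.
(B) has a carboxylic acid group (-C(=O)OH) but the -OH is on a CX3 carbonyl carbon, not a CX4 carbon.
(C) has a methoxy ether (-OCH3) but the oxygen has H0 (ether), not H1.
(D) contains a hydroxyl group (-OH), which satisfies every atom and bond constraint.
So the answer is (D).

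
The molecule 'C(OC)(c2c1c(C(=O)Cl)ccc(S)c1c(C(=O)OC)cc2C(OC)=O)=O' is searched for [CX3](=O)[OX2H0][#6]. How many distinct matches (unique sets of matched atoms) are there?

[CX3](=O)[OX2H0][#6] is the SMARTS for an ester: a carbonyl carbon bonded to an oxygen that is itself bonded to carbon (no H on that O).
The molecule carries 3 separate instances of a methyl-ester group (-C(=O)OCH3) meeting every constraint; each maps to a distinct set of atoms, giving 3 matches.

3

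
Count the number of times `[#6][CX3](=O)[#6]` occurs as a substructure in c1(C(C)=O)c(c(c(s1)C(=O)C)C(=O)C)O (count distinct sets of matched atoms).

3

[#6][CX3](=O)[#6] is the SMARTS for a ketone: a carbonyl carbon (no H) flanked by two carbons.
The molecule carries 3 separate instances of an acetyl/ketone group (-C(=O)CH3) meeting every constraint; each maps to a distinct set of atoms, giving 3 matches.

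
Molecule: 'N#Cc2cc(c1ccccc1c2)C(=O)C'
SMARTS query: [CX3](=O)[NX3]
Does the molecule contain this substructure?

The pattern [CX3](=O)[NX3] describes a carbonyl carbon bonded to a trivalent nitrogen — an amide.
The closest candidate here is a nitrile (-C#N), but the nitrile N is NX1 (triple-bonded), not NX3. No other fragment satisfies the full query, so there is no match.

No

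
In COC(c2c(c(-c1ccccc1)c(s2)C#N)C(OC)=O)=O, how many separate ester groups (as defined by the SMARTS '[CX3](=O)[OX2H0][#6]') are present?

2

[CX3](=O)[OX2H0][#6] is the SMARTS for an ester: a carbonyl carbon bonded to an oxygen that is itself bonded to carbon (no H on that O).
The molecule carries 2 separate instances of a methyl-ester group (-C(=O)OCH3) meeting every constraint; each maps to a distinct set of atoms, giving 2 matches.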